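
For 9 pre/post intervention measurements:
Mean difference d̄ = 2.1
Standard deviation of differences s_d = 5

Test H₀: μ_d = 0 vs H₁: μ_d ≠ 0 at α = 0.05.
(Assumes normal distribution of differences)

Answer: t = 1.2600, fail to reject H₀

Derivation:
df = n - 1 = 8
SE = s_d/√n = 5/√9 = 1.6667
t = d̄/SE = 2.1/1.6667 = 1.2600
Critical value: t_{0.025,8} = ±2.306
p-value ≈ 0.2432
Decision: fail to reject H₀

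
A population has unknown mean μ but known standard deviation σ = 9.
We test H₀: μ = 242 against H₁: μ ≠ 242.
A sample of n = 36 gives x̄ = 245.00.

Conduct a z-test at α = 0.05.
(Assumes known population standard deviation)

Answer: z = 2.0000, reject H₀

Derivation:
Standard error: SE = σ/√n = 9/√36 = 1.5000
z-statistic: z = (x̄ - μ₀)/SE = (245.00 - 242)/1.5000 = 2.0000
Critical value: ±1.960
p-value = 0.0455
Decision: reject H₀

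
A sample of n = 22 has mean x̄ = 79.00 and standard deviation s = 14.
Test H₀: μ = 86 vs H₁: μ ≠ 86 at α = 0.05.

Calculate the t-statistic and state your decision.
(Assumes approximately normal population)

df = n - 1 = 21
SE = s/√n = 14/√22 = 2.9848
t = (x̄ - μ₀)/SE = (79.00 - 86)/2.9848 = -2.3452
Critical value: t_{0.025,21} = ±2.080
p-value ≈ 0.0289
Decision: reject H₀

Answer: t = -2.3452, reject H₀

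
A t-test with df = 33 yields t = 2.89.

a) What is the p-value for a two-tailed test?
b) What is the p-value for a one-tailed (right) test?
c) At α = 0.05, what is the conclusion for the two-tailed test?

Using t-distribution with df = 33:
a) Two-tailed: p = 2×P(T > 2.89) = 0.0068
b) One-tailed: p = P(T > 2.89) = 0.0034
c) 0.0068 < 0.05, reject H₀

Answer: a) 0.0068, b) 0.0034, c) reject H₀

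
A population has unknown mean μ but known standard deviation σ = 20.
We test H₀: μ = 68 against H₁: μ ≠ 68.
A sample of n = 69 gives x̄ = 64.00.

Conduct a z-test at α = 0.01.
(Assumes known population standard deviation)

Answer: z = -1.6613, fail to reject H₀

Derivation:
Standard error: SE = σ/√n = 20/√69 = 2.4077
z-statistic: z = (x̄ - μ₀)/SE = (64.00 - 68)/2.4077 = -1.6613
Critical value: ±2.576
p-value = 0.0967
Decision: fail to reject H₀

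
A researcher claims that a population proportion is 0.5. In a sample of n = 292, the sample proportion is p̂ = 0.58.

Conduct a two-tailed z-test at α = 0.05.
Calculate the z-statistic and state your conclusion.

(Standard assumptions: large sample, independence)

Answer: z = 2.7341, reject H₀

Derivation:
H₀: p = 0.5, H₁: p ≠ 0.5
Standard error: SE = √(p₀(1-p₀)/n) = √(0.5×0.5/292) = 0.029260
z-statistic: z = (p̂ - p₀)/SE = (0.58 - 0.5)/0.029260 = 2.7341
Critical value: z_0.025 = ±1.960
p-value = 0.0063
Decision: reject H₀ at α = 0.05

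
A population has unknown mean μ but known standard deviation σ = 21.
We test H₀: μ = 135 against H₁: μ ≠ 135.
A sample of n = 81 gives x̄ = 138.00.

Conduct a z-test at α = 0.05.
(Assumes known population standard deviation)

Standard error: SE = σ/√n = 21/√81 = 2.3333
z-statistic: z = (x̄ - μ₀)/SE = (138.00 - 135)/2.3333 = 1.2857
Critical value: ±1.960
p-value = 0.1985
Decision: fail to reject H₀

Answer: z = 1.2857, fail to reject H₀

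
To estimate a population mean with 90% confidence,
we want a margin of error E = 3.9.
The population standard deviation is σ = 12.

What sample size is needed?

z_0.05 = 1.645
n = (z×σ/E)² = (1.645×12/3.9)²
n = 25.6192
Round up: n = 26

Answer: n = 26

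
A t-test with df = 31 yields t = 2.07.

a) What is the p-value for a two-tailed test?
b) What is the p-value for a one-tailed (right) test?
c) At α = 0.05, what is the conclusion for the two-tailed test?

Using t-distribution with df = 31:
a) Two-tailed: p = 2×P(T > 2.07) = 0.0469
b) One-tailed: p = P(T > 2.07) = 0.0234
c) 0.0469 < 0.05, reject H₀

Answer: a) 0.0469, b) 0.0234, c) reject H₀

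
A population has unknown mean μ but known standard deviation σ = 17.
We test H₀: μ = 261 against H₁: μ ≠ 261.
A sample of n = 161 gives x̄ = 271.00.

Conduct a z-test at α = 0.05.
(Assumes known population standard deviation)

Answer: z = 7.4638, reject H₀

Derivation:
Standard error: SE = σ/√n = 17/√161 = 1.3398
z-statistic: z = (x̄ - μ₀)/SE = (271.00 - 261)/1.3398 = 7.4638
Critical value: ±1.960
p-value < 0.0001
Decision: reject H₀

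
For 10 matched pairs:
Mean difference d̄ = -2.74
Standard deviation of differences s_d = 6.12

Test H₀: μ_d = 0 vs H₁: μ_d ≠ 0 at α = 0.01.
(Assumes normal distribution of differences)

Answer: t = -1.4158, fail to reject H₀

Derivation:
df = n - 1 = 9
SE = s_d/√n = 6.12/√10 = 1.9353
t = d̄/SE = -2.74/1.9353 = -1.4158
Critical value: t_{0.005,9} = ±3.250
p-value ≈ 0.1905
Decision: fail to reject H₀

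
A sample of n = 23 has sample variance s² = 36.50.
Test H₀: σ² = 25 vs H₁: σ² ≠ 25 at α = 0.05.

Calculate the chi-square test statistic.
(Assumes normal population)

df = n - 1 = 22
χ² = (n-1)s²/σ₀² = 22×36.50/25 = 32.1200
Critical values: χ²_{0.975,22} = 10.982, χ²_{0.025,22} = 36.781
Rejection region: χ² < 10.982 or χ² > 36.781
Decision: fail to reject H₀

Answer: χ² = 32.1200, fail to reject H₀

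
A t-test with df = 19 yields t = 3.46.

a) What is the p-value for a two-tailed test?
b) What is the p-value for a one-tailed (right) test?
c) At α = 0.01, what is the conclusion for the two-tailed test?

Answer: a) 0.0026, b) 0.0013, c) reject H₀

Derivation:
Using t-distribution with df = 19:
a) Two-tailed: p = 2×P(T > 3.46) = 0.0026
b) One-tailed: p = P(T > 3.46) = 0.0013
c) 0.0026 < 0.01, reject H₀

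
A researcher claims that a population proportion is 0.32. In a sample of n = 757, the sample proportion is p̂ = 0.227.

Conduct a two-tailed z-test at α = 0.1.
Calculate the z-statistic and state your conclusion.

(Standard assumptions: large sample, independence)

Answer: z = -5.4854, reject H₀

Derivation:
H₀: p = 0.32, H₁: p ≠ 0.32
Standard error: SE = √(p₀(1-p₀)/n) = √(0.32×0.68/757) = 0.016954
z-statistic: z = (p̂ - p₀)/SE = (0.227 - 0.32)/0.016954 = -5.4854
Critical value: z_0.05 = ±1.645
p-value < 0.0001
Decision: reject H₀ at α = 0.1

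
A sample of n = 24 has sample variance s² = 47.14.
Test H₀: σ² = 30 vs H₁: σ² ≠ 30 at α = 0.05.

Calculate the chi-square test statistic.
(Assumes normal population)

Answer: χ² = 36.1407, fail to reject H₀

Derivation:
df = n - 1 = 23
χ² = (n-1)s²/σ₀² = 23×47.14/30 = 36.1407
Critical values: χ²_{0.975,23} = 11.689, χ²_{0.025,23} = 38.076
Rejection region: χ² < 11.689 or χ² > 38.076
Decision: fail to reject H₀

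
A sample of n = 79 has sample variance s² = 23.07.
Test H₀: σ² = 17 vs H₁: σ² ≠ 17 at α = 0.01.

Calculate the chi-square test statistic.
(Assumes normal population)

df = n - 1 = 78
χ² = (n-1)s²/σ₀² = 78×23.07/17 = 105.8506
Critical values: χ²_{0.995,78} = 49.582, χ²_{0.005,78} = 113.911
Rejection region: χ² < 49.582 or χ² > 113.911
Decision: fail to reject H₀

Answer: χ² = 105.8506, fail to reject H₀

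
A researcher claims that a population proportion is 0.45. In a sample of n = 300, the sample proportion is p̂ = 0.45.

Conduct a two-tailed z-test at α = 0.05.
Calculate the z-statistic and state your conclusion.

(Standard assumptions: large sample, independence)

H₀: p = 0.45, H₁: p ≠ 0.45
Standard error: SE = √(p₀(1-p₀)/n) = √(0.45×0.55/300) = 0.028723
z-statistic: z = (p̂ - p₀)/SE = (0.45 - 0.45)/0.028723 = 0.0000
Critical value: z_0.025 = ±1.960
p-value = 1.0000
Decision: fail to reject H₀ at α = 0.05

Answer: z = 0.0000, fail to reject H₀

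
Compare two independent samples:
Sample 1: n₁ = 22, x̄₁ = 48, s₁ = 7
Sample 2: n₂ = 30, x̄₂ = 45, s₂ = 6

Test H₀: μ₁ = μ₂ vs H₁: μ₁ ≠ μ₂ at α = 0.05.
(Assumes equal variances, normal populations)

Pooled variance: s²_p = [21×7² + 29×6²]/(50) = 41.4600
s_p = 6.4389
SE = s_p×√(1/n₁ + 1/n₂) = 6.4389×√(1/22 + 1/30) = 1.8073
t = (x̄₁ - x̄₂)/SE = (48 - 45)/1.8073 = 1.6599
df = 50, t-critical = ±2.009
Decision: fail to reject H₀

Answer: t = 1.6599, fail to reject H₀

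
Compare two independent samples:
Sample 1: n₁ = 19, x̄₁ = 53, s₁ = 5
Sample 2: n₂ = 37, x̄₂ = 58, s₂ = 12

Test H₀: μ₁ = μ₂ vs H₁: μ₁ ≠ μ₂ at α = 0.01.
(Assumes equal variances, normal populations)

Answer: t = -1.7344, fail to reject H₀

Derivation:
Pooled variance: s²_p = [18×5² + 36×12²]/(54) = 104.3333
s_p = 10.2144
SE = s_p×√(1/n₁ + 1/n₂) = 10.2144×√(1/19 + 1/37) = 2.8829
t = (x̄₁ - x̄₂)/SE = (53 - 58)/2.8829 = -1.7344
df = 54, t-critical = ±2.670
Decision: fail to reject H₀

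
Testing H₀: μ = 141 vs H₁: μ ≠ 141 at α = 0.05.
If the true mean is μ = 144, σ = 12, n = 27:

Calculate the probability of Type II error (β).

Answer: β ≈ 0.7451

Derivation:
SE = σ/√n = 12/√27 = 2.3094
Critical values: μ₀ ± z_0.025×SE = 141 ± 1.960×2.3094
Acceptance region: (136.4736, 145.5264)
Under H₁ (μ = 144): z_high = (145.5264 - 144)/2.3094 = 0.6610, z_low = (136.4736 - 144)/2.3094 = -3.2590
β = P(not reject | H₁) = Φ(0.6610) - Φ(-3.2590) ≈ 0.7451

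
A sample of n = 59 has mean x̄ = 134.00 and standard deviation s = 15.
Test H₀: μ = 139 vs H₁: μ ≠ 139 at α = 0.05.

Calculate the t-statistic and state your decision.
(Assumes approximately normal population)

df = n - 1 = 58
SE = s/√n = 15/√59 = 1.9528
t = (x̄ - μ₀)/SE = (134.00 - 139)/1.9528 = -2.5604
Critical value: t_{0.025,58} = ±2.002
p-value ≈ 0.0131
Decision: reject H₀

Answer: t = -2.5604, reject H₀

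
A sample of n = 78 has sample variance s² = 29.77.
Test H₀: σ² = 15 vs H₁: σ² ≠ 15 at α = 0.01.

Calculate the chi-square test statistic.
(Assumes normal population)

df = n - 1 = 77
χ² = (n-1)s²/σ₀² = 77×29.77/15 = 152.8193
Critical values: χ²_{0.995,77} = 48.788, χ²_{0.005,77} = 112.704
Rejection region: χ² < 48.788 or χ² > 112.704
Decision: reject H₀

Answer: χ² = 152.8193, reject H₀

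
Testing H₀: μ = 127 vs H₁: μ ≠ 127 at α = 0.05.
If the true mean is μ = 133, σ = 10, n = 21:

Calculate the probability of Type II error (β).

Answer: β ≈ 0.2149

Derivation:
SE = σ/√n = 10/√21 = 2.1822
Critical values: μ₀ ± z_0.025×SE = 127 ± 1.960×2.1822
Acceptance region: (122.7229, 131.2771)
Under H₁ (μ = 133): z_high = (131.2771 - 133)/2.1822 = -0.7895, z_low = (122.7229 - 133)/2.1822 = -4.7095
β = P(not reject | H₁) = Φ(-0.7895) - Φ(-4.7095) ≈ 0.2149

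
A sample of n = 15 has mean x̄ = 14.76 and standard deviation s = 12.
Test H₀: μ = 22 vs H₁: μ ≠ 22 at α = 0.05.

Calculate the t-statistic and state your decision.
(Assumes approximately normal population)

df = n - 1 = 14
SE = s/√n = 12/√15 = 3.0984
t = (x̄ - μ₀)/SE = (14.76 - 22)/3.0984 = -2.3367
Critical value: t_{0.025,14} = ±2.145
p-value ≈ 0.0348
Decision: reject H₀

Answer: t = -2.3367, reject H₀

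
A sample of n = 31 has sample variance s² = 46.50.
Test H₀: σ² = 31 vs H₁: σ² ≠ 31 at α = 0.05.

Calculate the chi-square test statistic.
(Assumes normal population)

df = n - 1 = 30
χ² = (n-1)s²/σ₀² = 30×46.50/31 = 45.0000
Critical values: χ²_{0.975,30} = 16.791, χ²_{0.025,30} = 46.979
Rejection region: χ² < 16.791 or χ² > 46.979
Decision: fail to reject H₀

Answer: χ² = 45.0000, fail to reject H₀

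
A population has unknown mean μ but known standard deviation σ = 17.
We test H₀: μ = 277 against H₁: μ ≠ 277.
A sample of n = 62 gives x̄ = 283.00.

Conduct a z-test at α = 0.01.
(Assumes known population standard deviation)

Standard error: SE = σ/√n = 17/√62 = 2.1590
z-statistic: z = (x̄ - μ₀)/SE = (283.00 - 277)/2.1590 = 2.7791
Critical value: ±2.576
p-value = 0.0055
Decision: reject H₀

Answer: z = 2.7791, reject H₀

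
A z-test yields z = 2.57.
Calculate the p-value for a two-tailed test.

Answer: p-value ≈ 0.0102

Derivation:
For z = 2.57:
p = 2×P(Z > |2.57|) = 2×(1 - Φ(2.57)) = 0.0102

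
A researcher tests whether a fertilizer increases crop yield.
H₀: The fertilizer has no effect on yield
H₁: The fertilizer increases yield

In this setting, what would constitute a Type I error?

Type I error: rejecting H₀ when it is actually true (false positive).
Type II error: failing to reject H₀ when H₁ is actually true (false negative).

Answer: Concluding the fertilizer works when it doesn't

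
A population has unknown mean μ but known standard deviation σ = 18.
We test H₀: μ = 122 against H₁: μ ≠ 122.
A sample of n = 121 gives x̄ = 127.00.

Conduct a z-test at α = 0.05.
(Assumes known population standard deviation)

Answer: z = 3.0555, reject H₀

Derivation:
Standard error: SE = σ/√n = 18/√121 = 1.6364
z-statistic: z = (x̄ - μ₀)/SE = (127.00 - 122)/1.6364 = 3.0555
Critical value: ±1.960
p-value = 0.0022
Decision: reject H₀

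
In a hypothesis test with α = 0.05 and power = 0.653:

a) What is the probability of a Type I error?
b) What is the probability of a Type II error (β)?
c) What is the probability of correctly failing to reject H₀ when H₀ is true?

Answer: a) 0.05, b) 0.347, c) 0.95

Derivation:
a) Type I error probability = α = 0.05
b) Power = P(reject H₀ | H₁ true) = 1 - β = 0.653, so Type II error probability = β = 1 - Power = 0.347
c) P(fail to reject H₀ | H₀ true) = 1 - α = 0.95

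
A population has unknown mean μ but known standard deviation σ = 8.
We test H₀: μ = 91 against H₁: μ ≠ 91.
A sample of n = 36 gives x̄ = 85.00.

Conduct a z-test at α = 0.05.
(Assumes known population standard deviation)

Standard error: SE = σ/√n = 8/√36 = 1.3333
z-statistic: z = (x̄ - μ₀)/SE = (85.00 - 91)/1.3333 = -4.5001
Critical value: ±1.960
p-value < 0.0001
Decision: reject H₀

Answer: z = -4.5001, reject H₀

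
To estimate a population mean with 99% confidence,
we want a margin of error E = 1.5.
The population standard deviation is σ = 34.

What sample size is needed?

Answer: n = 3410

Derivation:
z_0.005 = 2.576
n = (z×σ/E)² = (2.576×34/1.5)²
n = 3409.3142
Round up: n = 3410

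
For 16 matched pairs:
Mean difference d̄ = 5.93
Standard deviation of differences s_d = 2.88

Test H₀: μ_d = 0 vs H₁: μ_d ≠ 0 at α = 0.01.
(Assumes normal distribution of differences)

df = n - 1 = 15
SE = s_d/√n = 2.88/√16 = 0.7200
t = d̄/SE = 5.93/0.7200 = 8.2361
Critical value: t_{0.005,15} = ±2.947
p-value < 0.0001
Decision: reject H₀

Answer: t = 8.2361, reject H₀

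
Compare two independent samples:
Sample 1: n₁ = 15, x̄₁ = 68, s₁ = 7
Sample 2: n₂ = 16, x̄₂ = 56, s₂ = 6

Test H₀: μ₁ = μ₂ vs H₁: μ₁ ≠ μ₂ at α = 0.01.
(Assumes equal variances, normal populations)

Pooled variance: s²_p = [14×7² + 15×6²]/(29) = 42.2759
s_p = 6.5020
SE = s_p×√(1/n₁ + 1/n₂) = 6.5020×√(1/15 + 1/16) = 2.3368
t = (x̄₁ - x̄₂)/SE = (68 - 56)/2.3368 = 5.1352
df = 29, t-critical = ±2.756
Decision: reject H₀

Answer: t = 5.1352, reject H₀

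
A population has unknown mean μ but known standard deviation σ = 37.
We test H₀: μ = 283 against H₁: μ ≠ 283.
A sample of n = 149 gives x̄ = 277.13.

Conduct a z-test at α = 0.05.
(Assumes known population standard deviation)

Standard error: SE = σ/√n = 37/√149 = 3.0312
z-statistic: z = (x̄ - μ₀)/SE = (277.13 - 283)/3.0312 = -1.9365
Critical value: ±1.960
p-value = 0.0528
Decision: fail to reject H₀

Answer: z = -1.9365, fail to reject H₀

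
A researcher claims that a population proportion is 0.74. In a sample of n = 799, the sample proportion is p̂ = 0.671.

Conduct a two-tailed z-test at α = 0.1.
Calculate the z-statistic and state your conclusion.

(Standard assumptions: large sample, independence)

Answer: z = -4.4464, reject H₀

Derivation:
H₀: p = 0.74, H₁: p ≠ 0.74
Standard error: SE = √(p₀(1-p₀)/n) = √(0.74×0.26/799) = 0.015518
z-statistic: z = (p̂ - p₀)/SE = (0.671 - 0.74)/0.015518 = -4.4464
Critical value: z_0.05 = ±1.645
p-value < 0.0001
Decision: reject H₀ at α = 0.1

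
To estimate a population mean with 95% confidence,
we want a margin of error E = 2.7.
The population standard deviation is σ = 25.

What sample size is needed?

z_0.025 = 1.960
n = (z×σ/E)² = (1.960×25/2.7)²
n = 329.3553
Round up: n = 330

Answer: n = 330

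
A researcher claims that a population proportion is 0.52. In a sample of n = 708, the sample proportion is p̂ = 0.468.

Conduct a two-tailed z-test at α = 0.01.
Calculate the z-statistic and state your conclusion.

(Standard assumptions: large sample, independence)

Answer: z = -2.7695, reject H₀

Derivation:
H₀: p = 0.52, H₁: p ≠ 0.52
Standard error: SE = √(p₀(1-p₀)/n) = √(0.52×0.48/708) = 0.018776
z-statistic: z = (p̂ - p₀)/SE = (0.468 - 0.52)/0.018776 = -2.7695
Critical value: z_0.005 = ±2.576
p-value = 0.0056
Decision: reject H₀ at α = 0.01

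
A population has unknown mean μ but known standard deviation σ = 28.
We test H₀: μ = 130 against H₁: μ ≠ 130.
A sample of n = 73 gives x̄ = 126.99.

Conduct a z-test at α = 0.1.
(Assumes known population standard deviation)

Answer: z = -0.9185, fail to reject H₀

Derivation:
Standard error: SE = σ/√n = 28/√73 = 3.2772
z-statistic: z = (x̄ - μ₀)/SE = (126.99 - 130)/3.2772 = -0.9185
Critical value: ±1.645
p-value = 0.3584
Decision: fail to reject H₀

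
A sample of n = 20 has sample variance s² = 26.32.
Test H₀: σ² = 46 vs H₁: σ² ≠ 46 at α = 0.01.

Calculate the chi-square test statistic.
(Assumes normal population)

Answer: χ² = 10.8713, fail to reject H₀

Derivation:
df = n - 1 = 19
χ² = (n-1)s²/σ₀² = 19×26.32/46 = 10.8713
Critical values: χ²_{0.995,19} = 6.844, χ²_{0.005,19} = 38.582
Rejection region: χ² < 6.844 or χ² > 38.582
Decision: fail to reject H₀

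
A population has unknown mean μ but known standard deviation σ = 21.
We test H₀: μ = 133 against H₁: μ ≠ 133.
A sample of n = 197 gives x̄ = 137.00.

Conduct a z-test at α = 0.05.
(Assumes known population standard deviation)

Standard error: SE = σ/√n = 21/√197 = 1.4962
z-statistic: z = (x̄ - μ₀)/SE = (137.00 - 133)/1.4962 = 2.6734
Critical value: ±1.960
p-value = 0.0075
Decision: reject H₀

Answer: z = 2.6734, reject H₀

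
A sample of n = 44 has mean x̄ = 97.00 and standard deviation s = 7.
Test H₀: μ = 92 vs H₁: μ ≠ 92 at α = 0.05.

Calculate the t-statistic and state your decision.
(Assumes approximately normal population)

Answer: t = 4.7380, reject H₀

Derivation:
df = n - 1 = 43
SE = s/√n = 7/√44 = 1.0553
t = (x̄ - μ₀)/SE = (97.00 - 92)/1.0553 = 4.7380
Critical value: t_{0.025,43} = ±2.017
p-value < 0.0001
Decision: reject H₀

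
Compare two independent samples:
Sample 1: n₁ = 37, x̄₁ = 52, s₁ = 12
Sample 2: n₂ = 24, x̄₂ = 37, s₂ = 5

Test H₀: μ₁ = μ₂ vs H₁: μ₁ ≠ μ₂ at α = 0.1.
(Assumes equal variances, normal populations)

Answer: t = 5.7928, reject H₀

Derivation:
Pooled variance: s²_p = [36×12² + 23×5²]/(59) = 97.6102
s_p = 9.8798
SE = s_p×√(1/n₁ + 1/n₂) = 9.8798×√(1/37 + 1/24) = 2.5894
t = (x̄₁ - x̄₂)/SE = (52 - 37)/2.5894 = 5.7928
df = 59, t-critical = ±1.671
Decision: reject H₀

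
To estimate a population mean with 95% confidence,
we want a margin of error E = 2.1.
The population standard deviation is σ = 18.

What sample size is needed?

Answer: n = 283

Derivation:
z_0.025 = 1.960
n = (z×σ/E)² = (1.960×18/2.1)²
n = 282.2400
Round up: n = 283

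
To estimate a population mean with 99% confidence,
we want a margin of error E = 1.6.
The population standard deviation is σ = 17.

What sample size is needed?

Answer: n = 750

Derivation:
z_0.005 = 2.576
n = (z×σ/E)² = (2.576×17/1.6)²
n = 749.1169
Round up: n = 750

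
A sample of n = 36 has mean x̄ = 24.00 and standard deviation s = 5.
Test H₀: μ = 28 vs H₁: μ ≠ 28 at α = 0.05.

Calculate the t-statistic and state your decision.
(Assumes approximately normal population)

Answer: t = -4.8002, reject H₀

Derivation:
df = n - 1 = 35
SE = s/√n = 5/√36 = 0.8333
t = (x̄ - μ₀)/SE = (24.00 - 28)/0.8333 = -4.8002
Critical value: t_{0.025,35} = ±2.030
p-value < 0.0001
Decision: reject H₀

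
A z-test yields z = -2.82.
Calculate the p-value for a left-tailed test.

For z = -2.82:
p = P(Z < -2.82) = Φ(-2.82) = 0.0024

Answer: p-value ≈ 0.0024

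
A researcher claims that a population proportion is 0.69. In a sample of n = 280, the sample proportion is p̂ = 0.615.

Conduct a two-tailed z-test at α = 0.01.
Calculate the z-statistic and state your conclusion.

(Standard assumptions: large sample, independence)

H₀: p = 0.69, H₁: p ≠ 0.69
Standard error: SE = √(p₀(1-p₀)/n) = √(0.69×0.31/280) = 0.027639
z-statistic: z = (p̂ - p₀)/SE = (0.615 - 0.69)/0.027639 = -2.7136
Critical value: z_0.005 = ±2.576
p-value = 0.0067
Decision: reject H₀ at α = 0.01

Answer: z = -2.7136, reject H₀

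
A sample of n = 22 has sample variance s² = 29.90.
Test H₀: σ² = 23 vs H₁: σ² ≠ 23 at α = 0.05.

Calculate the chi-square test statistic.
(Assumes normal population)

df = n - 1 = 21
χ² = (n-1)s²/σ₀² = 21×29.90/23 = 27.3000
Critical values: χ²_{0.975,21} = 10.283, χ²_{0.025,21} = 35.479
Rejection region: χ² < 10.283 or χ² > 35.479
Decision: fail to reject H₀

Answer: χ² = 27.3000, fail to reject H₀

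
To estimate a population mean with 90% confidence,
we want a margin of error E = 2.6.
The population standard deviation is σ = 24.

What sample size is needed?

z_0.05 = 1.645
n = (z×σ/E)² = (1.645×24/2.6)²
n = 230.5725
Round up: n = 231

Answer: n = 231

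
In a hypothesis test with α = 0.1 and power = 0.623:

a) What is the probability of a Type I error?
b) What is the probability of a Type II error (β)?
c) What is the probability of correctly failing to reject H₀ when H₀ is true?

a) Type I error probability = α = 0.1
b) Power = P(reject H₀ | H₁ true) = 1 - β = 0.623, so Type II error probability = β = 1 - Power = 0.377
c) P(fail to reject H₀ | H₀ true) = 1 - α = 0.9

Answer: a) 0.1, b) 0.377, c) 0.9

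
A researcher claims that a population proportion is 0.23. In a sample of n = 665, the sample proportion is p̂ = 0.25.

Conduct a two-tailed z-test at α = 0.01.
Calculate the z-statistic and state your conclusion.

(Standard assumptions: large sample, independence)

H₀: p = 0.23, H₁: p ≠ 0.23
Standard error: SE = √(p₀(1-p₀)/n) = √(0.23×0.77/665) = 0.016319
z-statistic: z = (p̂ - p₀)/SE = (0.25 - 0.23)/0.016319 = 1.2256
Critical value: z_0.005 = ±2.576
p-value = 0.2203
Decision: fail to reject H₀ at α = 0.01

Answer: z = 1.2256, fail to reject H₀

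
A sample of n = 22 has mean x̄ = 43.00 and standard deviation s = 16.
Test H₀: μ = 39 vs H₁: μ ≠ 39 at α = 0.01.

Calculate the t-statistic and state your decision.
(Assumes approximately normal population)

Answer: t = 1.1726, fail to reject H₀

Derivation:
df = n - 1 = 21
SE = s/√n = 16/√22 = 3.4112
t = (x̄ - μ₀)/SE = (43.00 - 39)/3.4112 = 1.1726
Critical value: t_{0.005,21} = ±2.831
p-value ≈ 0.2541
Decision: fail to reject H₀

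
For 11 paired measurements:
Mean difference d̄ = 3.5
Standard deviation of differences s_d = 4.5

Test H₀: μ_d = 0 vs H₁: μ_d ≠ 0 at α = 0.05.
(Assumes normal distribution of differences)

Answer: t = 2.5796, reject H₀

Derivation:
df = n - 1 = 10
SE = s_d/√n = 4.5/√11 = 1.3568
t = d̄/SE = 3.5/1.3568 = 2.5796
Critical value: t_{0.025,10} = ±2.228
p-value ≈ 0.0274
Decision: reject H₀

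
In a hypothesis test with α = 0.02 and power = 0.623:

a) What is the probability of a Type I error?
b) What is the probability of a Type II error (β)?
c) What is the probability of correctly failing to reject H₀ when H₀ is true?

a) Type I error probability = α = 0.02
b) Power = P(reject H₀ | H₁ true) = 1 - β = 0.623, so Type II error probability = β = 1 - Power = 0.377
c) P(fail to reject H₀ | H₀ true) = 1 - α = 0.98

Answer: a) 0.02, b) 0.377, c) 0.98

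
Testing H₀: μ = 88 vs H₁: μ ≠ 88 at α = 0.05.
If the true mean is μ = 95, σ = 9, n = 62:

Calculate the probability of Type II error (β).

SE = σ/√n = 9/√62 = 1.1430
Critical values: μ₀ ± z_0.025×SE = 88 ± 1.960×1.1430
Acceptance region: (85.7597, 90.2403)
Under H₁ (μ = 95): z_high = (90.2403 - 95)/1.1430 = -4.1642, z_low = (85.7597 - 95)/1.1430 = -8.0843
β = P(not reject | H₁) = Φ(-4.1642) - Φ(-8.0843) ≈ 0.0000

Answer: β ≈ 0.0000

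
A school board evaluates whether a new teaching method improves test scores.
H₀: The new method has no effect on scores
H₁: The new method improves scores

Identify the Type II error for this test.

A Type I error (probability α) occurs when we reject a true H₀.
A Type II error (probability β) occurs when we fail to reject a false H₀.

Answer: Failing to adopt an effective teaching method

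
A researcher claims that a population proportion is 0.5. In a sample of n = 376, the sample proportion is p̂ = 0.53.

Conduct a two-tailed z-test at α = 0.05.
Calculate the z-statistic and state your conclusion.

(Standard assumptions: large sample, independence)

Answer: z = 1.1634, fail to reject H₀

Derivation:
H₀: p = 0.5, H₁: p ≠ 0.5
Standard error: SE = √(p₀(1-p₀)/n) = √(0.5×0.5/376) = 0.025786
z-statistic: z = (p̂ - p₀)/SE = (0.53 - 0.5)/0.025786 = 1.1634
Critical value: z_0.025 = ±1.960
p-value = 0.2447
Decision: fail to reject H₀ at α = 0.05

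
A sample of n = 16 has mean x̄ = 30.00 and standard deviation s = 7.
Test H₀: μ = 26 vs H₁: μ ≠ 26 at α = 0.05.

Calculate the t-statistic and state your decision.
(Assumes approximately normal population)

df = n - 1 = 15
SE = s/√n = 7/√16 = 1.7500
t = (x̄ - μ₀)/SE = (30.00 - 26)/1.7500 = 2.2857
Critical value: t_{0.025,15} = ±2.131
p-value ≈ 0.0372
Decision: reject H₀

Answer: t = 2.2857, reject H₀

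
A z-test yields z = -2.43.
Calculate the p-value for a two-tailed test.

For z = -2.43:
p = 2×P(Z > |-2.43|) = 2×(1 - Φ(2.43)) = 0.0151

Answer: p-value ≈ 0.0151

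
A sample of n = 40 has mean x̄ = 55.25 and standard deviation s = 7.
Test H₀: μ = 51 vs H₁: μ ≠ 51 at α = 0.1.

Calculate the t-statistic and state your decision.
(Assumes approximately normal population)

Answer: t = 3.8399, reject H₀

Derivation:
df = n - 1 = 39
SE = s/√n = 7/√40 = 1.1068
t = (x̄ - μ₀)/SE = (55.25 - 51)/1.1068 = 3.8399
Critical value: t_{0.05,39} = ±1.685
p-value ≈ 0.0004
Decision: reject H₀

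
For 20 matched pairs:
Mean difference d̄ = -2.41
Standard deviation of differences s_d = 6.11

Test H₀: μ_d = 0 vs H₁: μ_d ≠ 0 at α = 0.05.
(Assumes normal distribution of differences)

df = n - 1 = 19
SE = s_d/√n = 6.11/√20 = 1.3662
t = d̄/SE = -2.41/1.3662 = -1.7640
Critical value: t_{0.025,19} = ±2.093
p-value ≈ 0.0938
Decision: fail to reject H₀

Answer: t = -1.7640, fail to reject H₀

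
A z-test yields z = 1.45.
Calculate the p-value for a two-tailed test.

For z = 1.45:
p = 2×P(Z > |1.45|) = 2×(1 - Φ(1.45)) = 0.1471

Answer: p-value ≈ 0.1471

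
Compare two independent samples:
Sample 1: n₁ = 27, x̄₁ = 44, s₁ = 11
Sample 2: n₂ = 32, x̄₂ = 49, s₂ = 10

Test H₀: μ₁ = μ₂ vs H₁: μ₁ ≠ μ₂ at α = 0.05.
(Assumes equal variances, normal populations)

Pooled variance: s²_p = [26×11² + 31×10²]/(57) = 109.5789
s_p = 10.4680
SE = s_p×√(1/n₁ + 1/n₂) = 10.4680×√(1/27 + 1/32) = 2.7355
t = (x̄₁ - x̄₂)/SE = (44 - 49)/2.7355 = -1.8278
df = 57, t-critical = ±2.002
Decision: fail to reject H₀

Answer: t = -1.8278, fail to reject H₀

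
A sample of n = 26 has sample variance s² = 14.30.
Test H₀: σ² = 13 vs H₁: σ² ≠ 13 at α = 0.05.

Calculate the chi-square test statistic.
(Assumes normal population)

df = n - 1 = 25
χ² = (n-1)s²/σ₀² = 25×14.30/13 = 27.5000
Critical values: χ²_{0.975,25} = 13.120, χ²_{0.025,25} = 40.646
Rejection region: χ² < 13.120 or χ² > 40.646
Decision: fail to reject H₀

Answer: χ² = 27.5000, fail to reject H₀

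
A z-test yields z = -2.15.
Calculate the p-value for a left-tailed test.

Answer: p-value ≈ 0.0158

Derivation:
For z = -2.15:
p = P(Z < -2.15) = Φ(-2.15) = 0.0158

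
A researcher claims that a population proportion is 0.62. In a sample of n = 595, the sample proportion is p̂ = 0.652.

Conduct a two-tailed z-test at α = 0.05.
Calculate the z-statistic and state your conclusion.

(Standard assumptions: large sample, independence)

H₀: p = 0.62, H₁: p ≠ 0.62
Standard error: SE = √(p₀(1-p₀)/n) = √(0.62×0.38/595) = 0.019899
z-statistic: z = (p̂ - p₀)/SE = (0.652 - 0.62)/0.019899 = 1.6081
Critical value: z_0.025 = ±1.960
p-value = 0.1078
Decision: fail to reject H₀ at α = 0.05

Answer: z = 1.6081, fail to reject H₀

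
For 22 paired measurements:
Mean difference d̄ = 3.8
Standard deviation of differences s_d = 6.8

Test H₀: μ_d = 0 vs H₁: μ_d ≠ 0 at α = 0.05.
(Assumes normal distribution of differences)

df = n - 1 = 21
SE = s_d/√n = 6.8/√22 = 1.4498
t = d̄/SE = 3.8/1.4498 = 2.6211
Critical value: t_{0.025,21} = ±2.080
p-value ≈ 0.0160
Decision: reject H₀

Answer: t = 2.6211, reject H₀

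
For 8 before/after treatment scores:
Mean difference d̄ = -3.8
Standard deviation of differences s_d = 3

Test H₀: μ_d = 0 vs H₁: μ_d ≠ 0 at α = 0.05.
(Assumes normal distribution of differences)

Answer: t = -3.5825, reject H₀

Derivation:
df = n - 1 = 7
SE = s_d/√n = 3/√8 = 1.0607
t = d̄/SE = -3.8/1.0607 = -3.5825
Critical value: t_{0.025,7} = ±2.365
p-value ≈ 0.0089
Decision: reject H₀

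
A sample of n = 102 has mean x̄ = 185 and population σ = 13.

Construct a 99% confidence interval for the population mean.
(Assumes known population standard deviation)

Answer: (181.6842, 188.3158)

Derivation:
Confidence level: 99%, α = 0.01
z_0.005 = 2.576
SE = σ/√n = 13/√102 = 1.2872
Margin of error = 2.576 × 1.2872 = 3.3158
CI: x̄ ± margin = 185 ± 3.3158
CI: (181.6842, 188.3158)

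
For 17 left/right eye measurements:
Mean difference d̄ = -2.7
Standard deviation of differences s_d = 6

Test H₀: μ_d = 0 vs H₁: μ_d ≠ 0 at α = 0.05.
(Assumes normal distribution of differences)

df = n - 1 = 16
SE = s_d/√n = 6/√17 = 1.4552
t = d̄/SE = -2.7/1.4552 = -1.8554
Critical value: t_{0.025,16} = ±2.120
p-value ≈ 0.0821
Decision: fail to reject H₀

Answer: t = -1.8554, fail to reject H₀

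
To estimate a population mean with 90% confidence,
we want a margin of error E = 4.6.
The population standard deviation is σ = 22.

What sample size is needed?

z_0.05 = 1.645
n = (z×σ/E)² = (1.645×22/4.6)²
n = 61.8958
Round up: n = 62

Answer: n = 62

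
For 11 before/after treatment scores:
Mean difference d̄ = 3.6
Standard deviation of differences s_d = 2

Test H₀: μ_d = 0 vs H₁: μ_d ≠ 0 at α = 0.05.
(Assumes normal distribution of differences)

df = n - 1 = 10
SE = s_d/√n = 2/√11 = 0.6030
t = d̄/SE = 3.6/0.6030 = 5.9701
Critical value: t_{0.025,10} = ±2.228
p-value ≈ 0.0001
Decision: reject H₀

Answer: t = 5.9701, reject H₀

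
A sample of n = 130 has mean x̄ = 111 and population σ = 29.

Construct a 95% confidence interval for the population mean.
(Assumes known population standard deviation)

Answer: (106.0147, 115.9853)

Derivation:
Confidence level: 95%, α = 0.05
z_0.025 = 1.960
SE = σ/√n = 29/√130 = 2.5435
Margin of error = 1.960 × 2.5435 = 4.9853
CI: x̄ ± margin = 111 ± 4.9853
CI: (106.0147, 115.9853)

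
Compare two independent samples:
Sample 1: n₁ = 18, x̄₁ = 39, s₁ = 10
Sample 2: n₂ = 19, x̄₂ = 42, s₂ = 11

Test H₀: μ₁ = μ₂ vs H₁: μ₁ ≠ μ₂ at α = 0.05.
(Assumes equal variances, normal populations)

Pooled variance: s²_p = [17×10² + 18×11²]/(35) = 110.8000
s_p = 10.5262
SE = s_p×√(1/n₁ + 1/n₂) = 10.5262×√(1/18 + 1/19) = 3.4623
t = (x̄₁ - x̄₂)/SE = (39 - 42)/3.4623 = -0.8665
df = 35, t-critical = ±2.030
Decision: fail to reject H₀

Answer: t = -0.8665, fail to reject H₀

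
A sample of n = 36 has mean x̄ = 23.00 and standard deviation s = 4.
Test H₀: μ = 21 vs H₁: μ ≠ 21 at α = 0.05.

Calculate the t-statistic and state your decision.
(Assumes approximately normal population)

df = n - 1 = 35
SE = s/√n = 4/√36 = 0.6667
t = (x̄ - μ₀)/SE = (23.00 - 21)/0.6667 = 2.9999
Critical value: t_{0.025,35} = ±2.030
p-value ≈ 0.0050
Decision: reject H₀

Answer: t = 2.9999, reject H₀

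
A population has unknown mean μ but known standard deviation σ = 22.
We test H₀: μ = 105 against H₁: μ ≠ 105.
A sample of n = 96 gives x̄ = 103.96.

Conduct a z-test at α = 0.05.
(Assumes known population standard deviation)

Standard error: SE = σ/√n = 22/√96 = 2.2454
z-statistic: z = (x̄ - μ₀)/SE = (103.96 - 105)/2.2454 = -0.4632
Critical value: ±1.960
p-value = 0.6432
Decision: fail to reject H₀

Answer: z = -0.4632, fail to reject H₀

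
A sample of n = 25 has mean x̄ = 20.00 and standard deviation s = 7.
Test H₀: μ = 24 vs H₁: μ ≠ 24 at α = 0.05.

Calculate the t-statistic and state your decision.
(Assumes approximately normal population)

df = n - 1 = 24
SE = s/√n = 7/√25 = 1.4000
t = (x̄ - μ₀)/SE = (20.00 - 24)/1.4000 = -2.8571
Critical value: t_{0.025,24} = ±2.064
p-value ≈ 0.0087
Decision: reject H₀

Answer: t = -2.8571, reject H₀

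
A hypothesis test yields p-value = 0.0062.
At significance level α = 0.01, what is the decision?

Answer: reject H₀

Derivation:
Compare p-value to α:
0.0062 < 0.01
Decision: reject H₀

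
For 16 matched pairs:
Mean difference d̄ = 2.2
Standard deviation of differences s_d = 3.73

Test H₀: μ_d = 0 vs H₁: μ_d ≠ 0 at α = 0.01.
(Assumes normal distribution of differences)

Answer: t = 2.3592, fail to reject H₀

Derivation:
df = n - 1 = 15
SE = s_d/√n = 3.73/√16 = 0.9325
t = d̄/SE = 2.2/0.9325 = 2.3592
Critical value: t_{0.005,15} = ±2.947
p-value ≈ 0.0323
Decision: fail to reject H₀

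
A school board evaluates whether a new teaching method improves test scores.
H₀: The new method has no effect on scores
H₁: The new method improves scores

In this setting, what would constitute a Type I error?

Type I error (α): Rejecting H₀ when H₀ is true
Type II error (β): Failing to reject H₀ when H₁ is true

Answer: Concluding the new method improves scores when it actually doesn't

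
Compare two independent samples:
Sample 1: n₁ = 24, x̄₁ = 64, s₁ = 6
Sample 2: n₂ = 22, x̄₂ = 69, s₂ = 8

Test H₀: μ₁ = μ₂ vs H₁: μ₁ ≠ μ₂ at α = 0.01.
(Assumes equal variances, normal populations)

Answer: t = -2.4110, fail to reject H₀

Derivation:
Pooled variance: s²_p = [23×6² + 21×8²]/(44) = 49.3636
s_p = 7.0259
SE = s_p×√(1/n₁ + 1/n₂) = 7.0259×√(1/24 + 1/22) = 2.0738
t = (x̄₁ - x̄₂)/SE = (64 - 69)/2.0738 = -2.4110
df = 44, t-critical = ±2.692
Decision: fail to reject H₀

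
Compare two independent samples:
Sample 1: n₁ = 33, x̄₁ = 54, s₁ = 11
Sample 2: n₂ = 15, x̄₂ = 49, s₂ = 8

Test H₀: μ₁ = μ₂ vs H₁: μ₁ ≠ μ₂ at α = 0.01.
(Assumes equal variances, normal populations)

Pooled variance: s²_p = [32×11² + 14×8²]/(46) = 103.6522
s_p = 10.1810
SE = s_p×√(1/n₁ + 1/n₂) = 10.1810×√(1/33 + 1/15) = 3.1704
t = (x̄₁ - x̄₂)/SE = (54 - 49)/3.1704 = 1.5771
df = 46, t-critical = ±2.687
Decision: fail to reject H₀

Answer: t = 1.5771, fail to reject H₀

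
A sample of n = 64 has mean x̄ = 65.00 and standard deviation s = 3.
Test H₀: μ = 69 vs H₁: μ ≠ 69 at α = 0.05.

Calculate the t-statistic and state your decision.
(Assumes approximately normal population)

df = n - 1 = 63
SE = s/√n = 3/√64 = 0.3750
t = (x̄ - μ₀)/SE = (65.00 - 69)/0.3750 = -10.6667
Critical value: t_{0.025,63} = ±1.998
p-value < 0.0001
Decision: reject H₀

Answer: t = -10.6667, reject H₀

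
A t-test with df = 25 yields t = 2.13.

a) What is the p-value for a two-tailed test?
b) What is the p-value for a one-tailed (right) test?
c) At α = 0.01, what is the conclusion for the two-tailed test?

Using t-distribution with df = 25:
a) Two-tailed: p = 2×P(T > 2.13) = 0.0432
b) One-tailed: p = P(T > 2.13) = 0.0216
c) 0.0432 ≥ 0.01, fail to reject H₀

Answer: a) 0.0432, b) 0.0216, c) fail to reject H₀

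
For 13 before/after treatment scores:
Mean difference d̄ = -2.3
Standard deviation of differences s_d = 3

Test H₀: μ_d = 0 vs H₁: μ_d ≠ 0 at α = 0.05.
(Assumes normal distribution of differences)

Answer: t = -2.7641, reject H₀

Derivation:
df = n - 1 = 12
SE = s_d/√n = 3/√13 = 0.8321
t = d̄/SE = -2.3/0.8321 = -2.7641
Critical value: t_{0.025,12} = ±2.179
p-value ≈ 0.0171
Decision: reject H₀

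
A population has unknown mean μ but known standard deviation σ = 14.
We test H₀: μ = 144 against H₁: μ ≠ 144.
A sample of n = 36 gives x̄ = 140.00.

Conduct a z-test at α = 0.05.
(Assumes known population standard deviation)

Answer: z = -1.7143, fail to reject H₀

Derivation:
Standard error: SE = σ/√n = 14/√36 = 2.3333
z-statistic: z = (x̄ - μ₀)/SE = (140.00 - 144)/2.3333 = -1.7143
Critical value: ±1.960
p-value = 0.0865
Decision: fail to reject H₀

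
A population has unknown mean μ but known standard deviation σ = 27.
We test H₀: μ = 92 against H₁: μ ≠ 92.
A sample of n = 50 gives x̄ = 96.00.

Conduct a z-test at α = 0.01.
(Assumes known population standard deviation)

Standard error: SE = σ/√n = 27/√50 = 3.8184
z-statistic: z = (x̄ - μ₀)/SE = (96.00 - 92)/3.8184 = 1.0476
Critical value: ±2.576
p-value = 0.2948
Decision: fail to reject H₀

Answer: z = 1.0476, fail to reject H₀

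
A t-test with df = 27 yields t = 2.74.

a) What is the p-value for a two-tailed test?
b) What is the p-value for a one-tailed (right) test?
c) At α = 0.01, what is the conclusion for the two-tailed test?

Answer: a) 0.0108, b) 0.0054, c) fail to reject H₀

Derivation:
Using t-distribution with df = 27:
a) Two-tailed: p = 2×P(T > 2.74) = 0.0108
b) One-tailed: p = P(T > 2.74) = 0.0054
c) 0.0108 ≥ 0.01, fail to reject H₀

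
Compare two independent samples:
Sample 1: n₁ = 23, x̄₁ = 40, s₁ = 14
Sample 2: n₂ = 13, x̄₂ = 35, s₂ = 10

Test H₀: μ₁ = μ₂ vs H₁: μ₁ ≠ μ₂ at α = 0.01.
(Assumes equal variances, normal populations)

Answer: t = 1.1317, fail to reject H₀

Derivation:
Pooled variance: s²_p = [22×14² + 12×10²]/(34) = 162.1176
s_p = 12.7325
SE = s_p×√(1/n₁ + 1/n₂) = 12.7325×√(1/23 + 1/13) = 4.4180
t = (x̄₁ - x̄₂)/SE = (40 - 35)/4.4180 = 1.1317
df = 34, t-critical = ±2.728
Decision: fail to reject H₀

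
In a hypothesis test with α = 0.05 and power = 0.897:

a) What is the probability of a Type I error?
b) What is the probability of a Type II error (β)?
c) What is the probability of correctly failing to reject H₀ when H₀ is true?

Answer: a) 0.05, b) 0.103, c) 0.95

Derivation:
a) Type I error probability = α = 0.05
b) Power = P(reject H₀ | H₁ true) = 1 - β = 0.897, so Type II error probability = β = 1 - Power = 0.103
c) P(fail to reject H₀ | H₀ true) = 1 - α = 0.95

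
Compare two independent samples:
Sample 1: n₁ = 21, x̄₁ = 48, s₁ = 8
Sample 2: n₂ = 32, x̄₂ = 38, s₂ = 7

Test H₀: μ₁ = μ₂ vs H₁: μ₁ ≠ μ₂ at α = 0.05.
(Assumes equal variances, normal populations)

Answer: t = 4.8065, reject H₀

Derivation:
Pooled variance: s²_p = [20×8² + 31×7²]/(51) = 54.8824
s_p = 7.4083
SE = s_p×√(1/n₁ + 1/n₂) = 7.4083×√(1/21 + 1/32) = 2.0805
t = (x̄₁ - x̄₂)/SE = (48 - 38)/2.0805 = 4.8065
df = 51, t-critical = ±2.008
Decision: reject H₀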